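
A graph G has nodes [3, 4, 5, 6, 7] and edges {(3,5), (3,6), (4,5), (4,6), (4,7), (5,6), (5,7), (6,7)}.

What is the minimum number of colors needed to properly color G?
χ(G) = 4

Clique number ω(G) = 4 (lower bound: χ ≥ ω).
The clique on [4, 5, 6, 7] has size 4, forcing χ ≥ 4, and the coloring below uses 4 colors, so χ(G) = 4.
A valid 4-coloring: color 1: [5]; color 2: [6]; color 3: [3, 4]; color 4: [7].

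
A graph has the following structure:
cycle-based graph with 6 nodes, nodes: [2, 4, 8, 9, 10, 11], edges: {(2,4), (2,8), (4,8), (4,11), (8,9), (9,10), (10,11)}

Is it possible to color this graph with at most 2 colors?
No, G is not 2-colorable

The clique on vertices [2, 4, 8] has size 3 > 2, so it alone needs 3 colors.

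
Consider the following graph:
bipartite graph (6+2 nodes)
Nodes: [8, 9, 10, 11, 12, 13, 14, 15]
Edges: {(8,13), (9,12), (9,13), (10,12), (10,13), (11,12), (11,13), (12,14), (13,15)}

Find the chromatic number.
Clique number ω(G) = 2 (lower bound: χ ≥ ω).
The graph is bipartite (no odd cycle), so 2 colors suffice: χ(G) = 2.
A valid 2-coloring: color 1: [12, 13]; color 2: [8, 9, 10, 11, 14, 15].

χ(G) = 2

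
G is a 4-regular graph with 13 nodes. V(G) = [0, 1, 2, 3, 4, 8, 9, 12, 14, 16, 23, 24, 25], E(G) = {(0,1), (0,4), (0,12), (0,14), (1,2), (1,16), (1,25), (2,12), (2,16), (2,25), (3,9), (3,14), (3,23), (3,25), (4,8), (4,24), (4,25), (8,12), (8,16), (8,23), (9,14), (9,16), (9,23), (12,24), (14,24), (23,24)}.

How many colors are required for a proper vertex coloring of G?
Clique number ω(G) = 3 (lower bound: χ ≥ ω).
The clique on [1, 2, 16] has size 3, forcing χ ≥ 3, and the coloring below uses 3 colors, so χ(G) = 3.
A valid 3-coloring: color 1: [12, 14, 16, 23, 25]; color 2: [0, 2, 8, 9, 24]; color 3: [1, 3, 4].

χ(G) = 3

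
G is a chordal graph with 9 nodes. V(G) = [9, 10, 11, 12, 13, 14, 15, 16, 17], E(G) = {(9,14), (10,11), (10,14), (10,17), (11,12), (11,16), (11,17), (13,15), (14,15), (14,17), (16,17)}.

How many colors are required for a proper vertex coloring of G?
Clique number ω(G) = 3 (lower bound: χ ≥ ω).
The clique on [11, 16, 17] has size 3, forcing χ ≥ 3, and the coloring below uses 3 colors, so χ(G) = 3.
A valid 3-coloring: color 1: [9, 12, 15, 17]; color 2: [11, 13, 14]; color 3: [10, 16].

χ(G) = 3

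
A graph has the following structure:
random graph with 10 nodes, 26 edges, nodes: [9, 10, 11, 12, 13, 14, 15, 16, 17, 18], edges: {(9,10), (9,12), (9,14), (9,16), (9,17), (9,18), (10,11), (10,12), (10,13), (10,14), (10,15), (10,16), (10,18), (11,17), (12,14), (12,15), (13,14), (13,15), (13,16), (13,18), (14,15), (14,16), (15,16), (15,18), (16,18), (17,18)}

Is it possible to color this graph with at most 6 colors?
A valid 6-coloring: color 1: [10, 17]; color 2: [11, 14, 18]; color 3: [12, 16]; color 4: [9, 15]; color 5: [13].
(χ(G) = 5 ≤ 6.)

Yes, G is 6-colorable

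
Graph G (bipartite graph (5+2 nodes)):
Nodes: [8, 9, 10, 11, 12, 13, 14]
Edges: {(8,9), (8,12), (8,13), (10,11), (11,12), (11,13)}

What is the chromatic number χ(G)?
Clique number ω(G) = 2 (lower bound: χ ≥ ω).
The graph is bipartite (no odd cycle), so 2 colors suffice: χ(G) = 2.
A valid 2-coloring: color 1: [8, 11, 14]; color 2: [9, 10, 12, 13].

χ(G) = 2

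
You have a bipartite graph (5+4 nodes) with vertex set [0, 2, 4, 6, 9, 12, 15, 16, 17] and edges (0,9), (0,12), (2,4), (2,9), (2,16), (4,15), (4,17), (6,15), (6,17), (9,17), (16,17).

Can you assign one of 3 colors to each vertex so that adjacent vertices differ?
Yes, G is 3-colorable

A valid 3-coloring: color 1: [0, 2, 15, 17]; color 2: [4, 6, 9, 12, 16].
(χ(G) = 2 ≤ 3.)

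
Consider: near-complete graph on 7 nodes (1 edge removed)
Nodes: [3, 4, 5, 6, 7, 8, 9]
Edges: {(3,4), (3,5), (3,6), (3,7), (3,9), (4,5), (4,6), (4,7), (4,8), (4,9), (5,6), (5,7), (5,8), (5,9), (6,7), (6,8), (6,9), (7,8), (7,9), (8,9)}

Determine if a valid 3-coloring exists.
The clique on vertices [4, 5, 6, 7, 8, 9] has size 6 > 3, so it alone needs 6 colors.

No, G is not 3-colorable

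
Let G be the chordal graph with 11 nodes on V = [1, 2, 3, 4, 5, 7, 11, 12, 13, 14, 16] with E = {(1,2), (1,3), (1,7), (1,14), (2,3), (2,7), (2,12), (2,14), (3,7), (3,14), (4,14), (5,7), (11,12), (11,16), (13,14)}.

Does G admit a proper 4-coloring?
Yes, G is 4-colorable

A valid 4-coloring: color 1: [2, 4, 5, 11, 13]; color 2: [7, 12, 14, 16]; color 3: [1]; color 4: [3].
(χ(G) = 4 ≤ 4.)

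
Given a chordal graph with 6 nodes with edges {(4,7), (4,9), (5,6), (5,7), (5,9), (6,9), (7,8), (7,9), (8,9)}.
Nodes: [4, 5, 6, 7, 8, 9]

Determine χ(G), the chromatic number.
Clique number ω(G) = 3 (lower bound: χ ≥ ω).
The clique on [5, 6, 9] has size 3, forcing χ ≥ 3, and the coloring below uses 3 colors, so χ(G) = 3.
A valid 3-coloring: color 1: [9]; color 2: [6, 7]; color 3: [4, 5, 8].

χ(G) = 3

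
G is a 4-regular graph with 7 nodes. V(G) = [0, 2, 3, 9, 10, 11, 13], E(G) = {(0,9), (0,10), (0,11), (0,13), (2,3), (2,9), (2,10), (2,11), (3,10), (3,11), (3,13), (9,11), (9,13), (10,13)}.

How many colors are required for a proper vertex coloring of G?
Clique number ω(G) = 3 (lower bound: χ ≥ ω).
Suppose a proper 3-coloring c exists. The clique [0, 9, 11] takes 3 distinct colors; by symmetry let c(0) = 1, c(9) = 2, c(11) = 3.
- Vertex 2: neighbors [9, 11] already have colors [2, 3] ⇒ c(2) = 1.
- Vertex 3: neighbors [2, 11] already have colors [1, 3] ⇒ c(3) = 2.
- Vertex 10: neighbors [0, 3] already have colors [1, 2] ⇒ c(10) = 3.
- Vertex 13: neighbors [0, 3, 10] already have colors [1, 2, 3] — all 3 colors blocked. Contradiction.
The forced assignments end in a contradiction, so G has no proper 3-coloring (χ ≥ 4).
The coloring below uses 4 colors, so χ(G) = 4.
A valid 4-coloring: color 1: [0, 2]; color 2: [11, 13]; color 3: [9, 10]; color 4: [3].

χ(G) = 4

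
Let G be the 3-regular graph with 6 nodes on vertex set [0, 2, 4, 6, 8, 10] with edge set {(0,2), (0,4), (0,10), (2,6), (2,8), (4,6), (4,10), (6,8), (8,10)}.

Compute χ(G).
χ(G) = 3

Clique number ω(G) = 3 (lower bound: χ ≥ ω).
The clique on [0, 4, 10] has size 3, forcing χ ≥ 3, and the coloring below uses 3 colors, so χ(G) = 3.
A valid 3-coloring: color 1: [6, 10]; color 2: [0, 8]; color 3: [2, 4].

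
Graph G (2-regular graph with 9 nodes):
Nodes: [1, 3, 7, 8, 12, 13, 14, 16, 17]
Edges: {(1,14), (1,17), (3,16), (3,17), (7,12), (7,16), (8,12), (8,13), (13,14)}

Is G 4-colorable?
A valid 4-coloring: color 1: [7, 8, 14, 17]; color 2: [1, 3, 12, 13]; color 3: [16].
(χ(G) = 3 ≤ 4.)

Yes, G is 4-colorable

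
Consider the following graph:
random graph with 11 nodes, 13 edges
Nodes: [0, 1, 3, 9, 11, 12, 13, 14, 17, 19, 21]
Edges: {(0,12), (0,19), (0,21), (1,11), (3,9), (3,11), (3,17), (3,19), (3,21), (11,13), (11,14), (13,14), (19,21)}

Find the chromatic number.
Clique number ω(G) = 3 (lower bound: χ ≥ ω).
The clique on [0, 19, 21] has size 3, forcing χ ≥ 3, and the coloring below uses 3 colors, so χ(G) = 3.
A valid 3-coloring: color 1: [0, 1, 3, 14]; color 2: [9, 11, 12, 17, 19]; color 3: [13, 21].

χ(G) = 3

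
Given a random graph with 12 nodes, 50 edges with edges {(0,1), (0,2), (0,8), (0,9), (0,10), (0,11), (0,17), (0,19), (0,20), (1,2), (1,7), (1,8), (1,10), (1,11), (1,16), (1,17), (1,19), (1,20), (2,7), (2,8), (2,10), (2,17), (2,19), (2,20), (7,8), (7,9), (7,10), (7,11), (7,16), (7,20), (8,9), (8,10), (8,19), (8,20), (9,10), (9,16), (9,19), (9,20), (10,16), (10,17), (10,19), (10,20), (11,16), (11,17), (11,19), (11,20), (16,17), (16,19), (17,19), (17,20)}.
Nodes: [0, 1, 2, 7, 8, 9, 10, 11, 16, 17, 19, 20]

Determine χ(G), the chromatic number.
χ(G) = 6

Clique number ω(G) = 6 (lower bound: χ ≥ ω).
The clique on [0, 1, 2, 8, 10, 19] has size 6, forcing χ ≥ 6, and the coloring below uses 6 colors, so χ(G) = 6.
A valid 6-coloring: color 1: [10, 11]; color 2: [1, 9]; color 3: [19, 20]; color 4: [0, 7]; color 5: [8, 17]; color 6: [2, 16].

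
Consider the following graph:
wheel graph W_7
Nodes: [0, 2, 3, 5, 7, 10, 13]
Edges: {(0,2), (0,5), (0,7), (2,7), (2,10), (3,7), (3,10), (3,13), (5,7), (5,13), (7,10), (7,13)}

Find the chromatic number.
χ(G) = 3

Clique number ω(G) = 3 (lower bound: χ ≥ ω).
The clique on [0, 2, 7] has size 3, forcing χ ≥ 3, and the coloring below uses 3 colors, so χ(G) = 3.
A valid 3-coloring: color 1: [7]; color 2: [2, 3, 5]; color 3: [0, 10, 13].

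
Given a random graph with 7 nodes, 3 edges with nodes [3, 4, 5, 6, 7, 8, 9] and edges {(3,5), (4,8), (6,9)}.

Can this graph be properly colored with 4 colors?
A valid 4-coloring: color 1: [3, 4, 7, 9]; color 2: [5, 6, 8].
(χ(G) = 2 ≤ 4.)

Yes, G is 4-colorable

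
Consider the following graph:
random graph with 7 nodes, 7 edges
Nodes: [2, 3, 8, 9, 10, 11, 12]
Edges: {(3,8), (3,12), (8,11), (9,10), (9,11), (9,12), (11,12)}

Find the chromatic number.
Clique number ω(G) = 3 (lower bound: χ ≥ ω).
The clique on [9, 11, 12] has size 3, forcing χ ≥ 3, and the coloring below uses 3 colors, so χ(G) = 3.
A valid 3-coloring: color 1: [2, 3, 10, 11]; color 2: [8, 12]; color 3: [9].

χ(G) = 3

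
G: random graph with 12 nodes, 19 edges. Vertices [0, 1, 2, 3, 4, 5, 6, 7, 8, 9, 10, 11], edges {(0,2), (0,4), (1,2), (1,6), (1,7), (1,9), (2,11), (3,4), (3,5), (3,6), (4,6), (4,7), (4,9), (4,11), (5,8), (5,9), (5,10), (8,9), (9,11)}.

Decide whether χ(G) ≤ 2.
No, G is not 2-colorable

The clique on vertices [3, 4, 6] has size 3 > 2, so it alone needs 3 colors.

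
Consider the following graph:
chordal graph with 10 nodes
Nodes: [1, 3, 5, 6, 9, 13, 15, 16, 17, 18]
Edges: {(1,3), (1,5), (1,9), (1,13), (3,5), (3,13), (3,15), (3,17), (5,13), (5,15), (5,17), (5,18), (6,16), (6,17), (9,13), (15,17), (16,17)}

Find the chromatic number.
χ(G) = 4

Clique number ω(G) = 4 (lower bound: χ ≥ ω).
The clique on [1, 3, 5, 13] has size 4, forcing χ ≥ 4, and the coloring below uses 4 colors, so χ(G) = 4.
A valid 4-coloring: color 1: [5, 9, 16]; color 2: [3, 6, 18]; color 3: [13, 17]; color 4: [1, 15].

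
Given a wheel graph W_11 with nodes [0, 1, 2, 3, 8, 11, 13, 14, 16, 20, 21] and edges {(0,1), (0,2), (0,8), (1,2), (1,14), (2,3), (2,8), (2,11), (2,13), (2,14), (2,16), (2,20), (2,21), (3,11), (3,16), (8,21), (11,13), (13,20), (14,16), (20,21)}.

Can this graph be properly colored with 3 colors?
A valid 3-coloring: color 1: [2]; color 2: [1, 8, 11, 16, 20]; color 3: [0, 3, 13, 14, 21].
(χ(G) = 3 ≤ 3.)

Yes, G is 3-colorable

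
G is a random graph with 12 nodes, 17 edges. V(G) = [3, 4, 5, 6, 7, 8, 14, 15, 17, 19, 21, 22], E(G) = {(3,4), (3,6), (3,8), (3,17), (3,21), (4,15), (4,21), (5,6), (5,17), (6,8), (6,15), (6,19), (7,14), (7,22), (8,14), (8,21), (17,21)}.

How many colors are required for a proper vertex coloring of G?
χ(G) = 3

Clique number ω(G) = 3 (lower bound: χ ≥ ω).
The clique on [3, 8, 21] has size 3, forcing χ ≥ 3, and the coloring below uses 3 colors, so χ(G) = 3.
A valid 3-coloring: color 1: [6, 14, 21, 22]; color 2: [3, 5, 7, 15, 19]; color 3: [4, 8, 17].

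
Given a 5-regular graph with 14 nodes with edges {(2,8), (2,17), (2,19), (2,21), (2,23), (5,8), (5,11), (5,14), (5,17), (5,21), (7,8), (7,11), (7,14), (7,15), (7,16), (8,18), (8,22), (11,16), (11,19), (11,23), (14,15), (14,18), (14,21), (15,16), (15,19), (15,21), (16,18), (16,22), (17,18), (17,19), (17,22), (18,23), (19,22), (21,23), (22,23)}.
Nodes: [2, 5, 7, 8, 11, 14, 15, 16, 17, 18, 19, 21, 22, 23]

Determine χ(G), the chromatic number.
Clique number ω(G) = 3 (lower bound: χ ≥ ω).
Suppose a proper 3-coloring c exists. The clique [2, 17, 19] takes 3 distinct colors; by symmetry let c(2) = 1, c(17) = 2, c(19) = 3.
- Vertex 22: neighbors [17, 19] already have colors [2, 3] ⇒ c(22) = 1.
- Vertex 5: neighbors [17] already have colors [2]; try each remaining color.
- Case c(5) = 1:
  - Vertex 11: neighbors [5, 19] already have colors [1, 3] ⇒ c(11) = 2.
  - Vertex 16: neighbors [22, 11] already have colors [1, 2] ⇒ c(16) = 3.
  - Vertex 7: neighbors [11, 16] already have colors [2, 3] ⇒ c(7) = 1.
  - Vertex 18: neighbors [17, 16] already have colors [2, 3] ⇒ c(18) = 1.
  - Vertex 15: neighbors [7, 16] already have colors [1, 3] ⇒ c(15) = 2.
  - Vertex 21: neighbors [2, 15] already have colors [1, 2] ⇒ c(21) = 3.
  - Vertex 14: neighbors [5, 15, 21] already have colors [1, 2, 3] — all 3 colors blocked. Contradiction.
- Case c(5) = 3:
  - Vertex 21: neighbors [2, 5] already have colors [1, 3] ⇒ c(21) = 2.
  - Vertex 14: neighbors [21, 5] already have colors [2, 3] ⇒ c(14) = 1.
  - Vertex 15: neighbors [14, 21, 19] already have colors [1, 2, 3] — all 3 colors blocked. Contradiction.
Every case ends in a contradiction, so G has no proper 3-coloring (χ ≥ 4).
The coloring below uses 4 colors, so χ(G) = 4.
A valid 4-coloring: color 1: [8, 16, 17, 21]; color 2: [5, 7, 19, 23]; color 3: [2, 11, 15, 18, 22]; color 4: [14].

χ(G) = 4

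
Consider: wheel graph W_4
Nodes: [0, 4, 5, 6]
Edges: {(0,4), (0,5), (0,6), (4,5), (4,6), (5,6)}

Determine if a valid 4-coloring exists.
A valid 4-coloring: color 1: [5]; color 2: [6]; color 3: [4]; color 4: [0].
(χ(G) = 4 ≤ 4.)

Yes, G is 4-colorable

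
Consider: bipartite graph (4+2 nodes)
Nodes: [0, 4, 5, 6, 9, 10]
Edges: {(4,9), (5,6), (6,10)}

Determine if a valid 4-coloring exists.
A valid 4-coloring: color 1: [0, 4, 6]; color 2: [5, 9, 10].
(χ(G) = 2 ≤ 4.)

Yes, G is 4-colorable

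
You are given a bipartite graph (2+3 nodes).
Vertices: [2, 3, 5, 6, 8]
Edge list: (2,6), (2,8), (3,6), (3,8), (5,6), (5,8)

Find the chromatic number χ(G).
χ(G) = 2

Clique number ω(G) = 2 (lower bound: χ ≥ ω).
The graph is bipartite (no odd cycle), so 2 colors suffice: χ(G) = 2.
A valid 2-coloring: color 1: [6, 8]; color 2: [2, 3, 5].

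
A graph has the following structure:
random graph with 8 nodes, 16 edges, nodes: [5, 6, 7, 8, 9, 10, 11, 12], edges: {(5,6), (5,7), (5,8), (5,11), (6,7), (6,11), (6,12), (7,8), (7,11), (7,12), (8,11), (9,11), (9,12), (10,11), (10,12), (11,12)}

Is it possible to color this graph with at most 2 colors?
The clique on vertices [6, 7, 11, 12] has size 4 > 2, so it alone needs 4 colors.

No, G is not 2-colorable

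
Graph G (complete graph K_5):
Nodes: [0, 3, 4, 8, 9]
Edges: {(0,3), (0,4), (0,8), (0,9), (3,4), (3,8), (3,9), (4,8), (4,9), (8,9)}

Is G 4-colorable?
No, G is not 4-colorable

The clique on vertices [0, 3, 4, 8, 9] has size 5 > 4, so it alone needs 5 colors.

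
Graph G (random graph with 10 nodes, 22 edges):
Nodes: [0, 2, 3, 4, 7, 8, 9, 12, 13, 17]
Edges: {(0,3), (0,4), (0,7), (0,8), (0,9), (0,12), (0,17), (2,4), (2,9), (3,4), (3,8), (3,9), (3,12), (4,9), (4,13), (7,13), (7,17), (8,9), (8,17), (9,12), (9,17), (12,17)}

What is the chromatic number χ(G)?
Clique number ω(G) = 4 (lower bound: χ ≥ ω).
The clique on [0, 8, 9, 17] has size 4, forcing χ ≥ 4, and the coloring below uses 4 colors, so χ(G) = 4.
A valid 4-coloring: color 1: [0, 2, 13]; color 2: [7, 9]; color 3: [4, 8, 12]; color 4: [3, 17].

χ(G) = 4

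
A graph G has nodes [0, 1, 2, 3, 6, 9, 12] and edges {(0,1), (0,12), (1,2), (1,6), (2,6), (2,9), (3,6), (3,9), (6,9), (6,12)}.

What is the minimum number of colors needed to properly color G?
Clique number ω(G) = 3 (lower bound: χ ≥ ω).
The clique on [2, 6, 9] has size 3, forcing χ ≥ 3, and the coloring below uses 3 colors, so χ(G) = 3.
A valid 3-coloring: color 1: [0, 6]; color 2: [2, 3, 12]; color 3: [1, 9].

χ(G) = 3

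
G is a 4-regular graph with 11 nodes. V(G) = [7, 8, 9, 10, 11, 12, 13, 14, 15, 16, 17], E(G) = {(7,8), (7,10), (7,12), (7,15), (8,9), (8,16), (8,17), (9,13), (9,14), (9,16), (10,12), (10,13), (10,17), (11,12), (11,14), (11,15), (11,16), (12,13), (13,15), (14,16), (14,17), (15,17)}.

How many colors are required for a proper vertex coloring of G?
Clique number ω(G) = 3 (lower bound: χ ≥ ω).
The clique on [7, 10, 12] has size 3, forcing χ ≥ 3, and the coloring below uses 3 colors, so χ(G) = 3.
A valid 3-coloring: color 1: [8, 12, 14, 15]; color 2: [7, 13, 16, 17]; color 3: [9, 10, 11].

χ(G) = 3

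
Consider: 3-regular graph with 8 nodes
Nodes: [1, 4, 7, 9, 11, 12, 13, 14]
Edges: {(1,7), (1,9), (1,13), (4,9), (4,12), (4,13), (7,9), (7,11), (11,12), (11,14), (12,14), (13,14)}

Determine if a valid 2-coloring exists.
No, G is not 2-colorable

The clique on vertices [1, 7, 9] has size 3 > 2, so it alone needs 3 colors.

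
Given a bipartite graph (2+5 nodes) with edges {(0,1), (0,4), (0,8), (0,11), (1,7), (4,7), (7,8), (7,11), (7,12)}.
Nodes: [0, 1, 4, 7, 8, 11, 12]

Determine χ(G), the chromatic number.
χ(G) = 2

Clique number ω(G) = 2 (lower bound: χ ≥ ω).
The graph is bipartite (no odd cycle), so 2 colors suffice: χ(G) = 2.
A valid 2-coloring: color 1: [0, 7]; color 2: [1, 4, 8, 11, 12].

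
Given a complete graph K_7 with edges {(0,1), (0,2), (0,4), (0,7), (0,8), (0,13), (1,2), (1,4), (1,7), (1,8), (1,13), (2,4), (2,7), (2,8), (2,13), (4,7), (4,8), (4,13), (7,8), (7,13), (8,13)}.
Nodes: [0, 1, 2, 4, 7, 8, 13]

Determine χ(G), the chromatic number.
Clique number ω(G) = 7 (lower bound: χ ≥ ω).
The clique on [0, 1, 2, 4, 7, 8, 13] has size 7, forcing χ ≥ 7, and the coloring below uses 7 colors, so χ(G) = 7.
A valid 7-coloring: color 1: [1]; color 2: [4]; color 3: [8]; color 4: [0]; color 5: [2]; color 6: [7]; color 7: [13].

χ(G) = 7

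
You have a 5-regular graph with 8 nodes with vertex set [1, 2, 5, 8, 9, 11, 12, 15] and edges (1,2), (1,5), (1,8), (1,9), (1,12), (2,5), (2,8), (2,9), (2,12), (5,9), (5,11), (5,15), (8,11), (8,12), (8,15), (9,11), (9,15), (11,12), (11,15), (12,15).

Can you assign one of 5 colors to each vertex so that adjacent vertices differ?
A valid 5-coloring: color 1: [2, 11]; color 2: [9, 12]; color 3: [1, 15]; color 4: [5, 8].
(χ(G) = 4 ≤ 5.)

Yes, G is 5-colorable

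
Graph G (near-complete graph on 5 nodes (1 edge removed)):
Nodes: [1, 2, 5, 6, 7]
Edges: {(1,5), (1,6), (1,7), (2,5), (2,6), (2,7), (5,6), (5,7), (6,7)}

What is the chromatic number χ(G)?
Clique number ω(G) = 4 (lower bound: χ ≥ ω).
The clique on [1, 5, 6, 7] has size 4, forcing χ ≥ 4, and the coloring below uses 4 colors, so χ(G) = 4.
A valid 4-coloring: color 1: [6]; color 2: [7]; color 3: [5]; color 4: [1, 2].

χ(G) = 4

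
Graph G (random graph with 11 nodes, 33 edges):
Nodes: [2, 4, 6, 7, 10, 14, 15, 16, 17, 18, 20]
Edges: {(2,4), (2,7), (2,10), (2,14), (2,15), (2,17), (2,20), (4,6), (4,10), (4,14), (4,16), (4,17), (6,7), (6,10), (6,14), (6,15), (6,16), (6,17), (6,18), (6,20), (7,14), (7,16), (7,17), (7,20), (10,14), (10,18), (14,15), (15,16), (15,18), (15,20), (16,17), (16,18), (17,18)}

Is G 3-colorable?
No, G is not 3-colorable

The clique on vertices [2, 4, 10, 14] has size 4 > 3, so it alone needs 4 colors.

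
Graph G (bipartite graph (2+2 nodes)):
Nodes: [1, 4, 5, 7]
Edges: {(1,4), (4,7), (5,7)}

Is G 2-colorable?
A valid 2-coloring: color 1: [1, 7]; color 2: [4, 5].
(χ(G) = 2 ≤ 2.)

Yes, G is 2-colorable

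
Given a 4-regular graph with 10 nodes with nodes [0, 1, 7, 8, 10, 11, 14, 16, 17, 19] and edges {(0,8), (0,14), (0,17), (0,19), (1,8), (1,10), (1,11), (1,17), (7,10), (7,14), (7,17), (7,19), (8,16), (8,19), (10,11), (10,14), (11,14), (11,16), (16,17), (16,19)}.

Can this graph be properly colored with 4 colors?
A valid 4-coloring: color 1: [0, 10, 16]; color 2: [1, 14, 19]; color 3: [7, 8, 11]; color 4: [17].
(χ(G) = 4 ≤ 4.)

Yes, G is 4-colorable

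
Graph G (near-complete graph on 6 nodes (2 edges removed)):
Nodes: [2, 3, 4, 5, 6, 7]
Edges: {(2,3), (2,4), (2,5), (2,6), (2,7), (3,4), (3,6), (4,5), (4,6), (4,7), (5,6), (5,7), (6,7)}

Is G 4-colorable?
No, G is not 4-colorable

The clique on vertices [2, 4, 5, 6, 7] has size 5 > 4, so it alone needs 5 colors.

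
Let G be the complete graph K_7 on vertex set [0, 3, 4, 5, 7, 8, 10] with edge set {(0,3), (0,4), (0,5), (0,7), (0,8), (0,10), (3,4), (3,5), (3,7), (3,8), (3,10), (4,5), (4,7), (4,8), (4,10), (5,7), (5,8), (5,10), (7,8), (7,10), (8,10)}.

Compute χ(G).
Clique number ω(G) = 7 (lower bound: χ ≥ ω).
The clique on [0, 3, 4, 5, 7, 8, 10] has size 7, forcing χ ≥ 7, and the coloring below uses 7 colors, so χ(G) = 7.
A valid 7-coloring: color 1: [5]; color 2: [0]; color 3: [4]; color 4: [10]; color 5: [7]; color 6: [3]; color 7: [8].

χ(G) = 7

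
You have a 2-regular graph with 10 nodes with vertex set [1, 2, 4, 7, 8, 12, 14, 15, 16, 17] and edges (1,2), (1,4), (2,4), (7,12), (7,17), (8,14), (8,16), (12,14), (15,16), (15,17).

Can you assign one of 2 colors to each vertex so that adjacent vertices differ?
The clique on vertices [1, 2, 4] has size 3 > 2, so it alone needs 3 colors.

No, G is not 2-colorable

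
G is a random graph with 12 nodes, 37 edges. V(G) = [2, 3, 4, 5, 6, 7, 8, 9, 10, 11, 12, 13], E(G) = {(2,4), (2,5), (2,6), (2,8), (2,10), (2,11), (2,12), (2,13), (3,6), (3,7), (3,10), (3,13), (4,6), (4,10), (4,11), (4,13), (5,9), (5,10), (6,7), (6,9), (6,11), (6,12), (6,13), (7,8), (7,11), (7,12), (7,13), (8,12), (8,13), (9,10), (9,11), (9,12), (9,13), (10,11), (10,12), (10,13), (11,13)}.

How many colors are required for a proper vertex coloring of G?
χ(G) = 5

Clique number ω(G) = 5 (lower bound: χ ≥ ω).
The clique on [2, 4, 10, 11, 13] has size 5, forcing χ ≥ 5, and the coloring below uses 5 colors, so χ(G) = 5.
A valid 5-coloring: color 1: [5, 12, 13]; color 2: [2, 7, 9]; color 3: [6, 8, 10]; color 4: [3, 11]; color 5: [4].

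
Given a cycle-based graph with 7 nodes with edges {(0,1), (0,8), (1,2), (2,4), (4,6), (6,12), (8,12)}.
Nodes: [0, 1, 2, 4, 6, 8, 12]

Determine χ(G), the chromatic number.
χ(G) = 3

Clique number ω(G) = 2 (lower bound: χ ≥ ω).
Odd cycle [8, 12, 6, 4, 2, 1, 0] needs 3 colors (χ ≥ 3).
The coloring below uses 3 colors, so χ(G) = 3.
A valid 3-coloring: color 1: [1, 6, 8]; color 2: [0, 4, 12]; color 3: [2].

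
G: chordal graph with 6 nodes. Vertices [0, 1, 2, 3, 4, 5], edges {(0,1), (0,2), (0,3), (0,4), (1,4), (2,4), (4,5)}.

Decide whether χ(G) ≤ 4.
Yes, G is 4-colorable

A valid 4-coloring: color 1: [3, 4]; color 2: [0, 5]; color 3: [1, 2].
(χ(G) = 3 ≤ 4.)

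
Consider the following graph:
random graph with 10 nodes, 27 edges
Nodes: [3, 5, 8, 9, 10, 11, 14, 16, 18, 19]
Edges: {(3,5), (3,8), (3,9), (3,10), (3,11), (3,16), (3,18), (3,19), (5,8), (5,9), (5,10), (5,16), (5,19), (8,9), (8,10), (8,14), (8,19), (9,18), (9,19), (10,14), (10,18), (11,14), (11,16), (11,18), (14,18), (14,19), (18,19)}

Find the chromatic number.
χ(G) = 5

Clique number ω(G) = 5 (lower bound: χ ≥ ω).
The clique on [3, 5, 8, 9, 19] has size 5, forcing χ ≥ 5, and the coloring below uses 5 colors, so χ(G) = 5.
A valid 5-coloring: color 1: [3, 14]; color 2: [5, 18]; color 3: [8, 11]; color 4: [10, 16, 19]; color 5: [9].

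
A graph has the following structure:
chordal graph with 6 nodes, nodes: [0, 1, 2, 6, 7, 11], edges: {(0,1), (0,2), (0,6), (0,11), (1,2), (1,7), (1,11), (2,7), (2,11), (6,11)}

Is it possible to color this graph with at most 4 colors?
A valid 4-coloring: color 1: [2, 6]; color 2: [1]; color 3: [7, 11]; color 4: [0].
(χ(G) = 4 ≤ 4.)

Yes, G is 4-colorable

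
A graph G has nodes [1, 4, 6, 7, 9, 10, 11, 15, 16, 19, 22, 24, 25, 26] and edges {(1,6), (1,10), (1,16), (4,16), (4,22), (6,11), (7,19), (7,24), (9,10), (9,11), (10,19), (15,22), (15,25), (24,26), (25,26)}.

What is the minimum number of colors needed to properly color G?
χ(G) = 3

Clique number ω(G) = 2 (lower bound: χ ≥ ω).
Odd cycle [9, 11, 6, 1, 10] needs 3 colors (χ ≥ 3).
The coloring below uses 3 colors, so χ(G) = 3.
A valid 3-coloring: color 1: [4, 7, 10, 11, 15, 26]; color 2: [1, 9, 19, 22, 24, 25]; color 3: [6, 16].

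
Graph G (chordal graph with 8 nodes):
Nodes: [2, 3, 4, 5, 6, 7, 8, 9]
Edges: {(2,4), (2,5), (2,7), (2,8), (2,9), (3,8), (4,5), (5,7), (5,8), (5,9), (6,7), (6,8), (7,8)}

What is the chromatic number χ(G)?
χ(G) = 4

Clique number ω(G) = 4 (lower bound: χ ≥ ω).
The clique on [2, 5, 7, 8] has size 4, forcing χ ≥ 4, and the coloring below uses 4 colors, so χ(G) = 4.
A valid 4-coloring: color 1: [3, 5, 6]; color 2: [2]; color 3: [4, 8, 9]; color 4: [7].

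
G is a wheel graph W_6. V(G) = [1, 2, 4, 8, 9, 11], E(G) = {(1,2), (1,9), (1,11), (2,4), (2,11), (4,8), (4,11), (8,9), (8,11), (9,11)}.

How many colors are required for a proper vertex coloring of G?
Clique number ω(G) = 3 (lower bound: χ ≥ ω).
Odd cycle [1, 9, 8, 4, 2] needs 3 colors (χ ≥ 3).
Vertex 11 is adjacent to every vertex of [1, 2, 4, 8, 9], which already need 3 colors among themselves, so 11 needs a new color (χ ≥ 4).
The coloring below uses 4 colors, so χ(G) = 4.
A valid 4-coloring: color 1: [11]; color 2: [1, 4]; color 3: [2, 9]; color 4: [8].

χ(G) = 4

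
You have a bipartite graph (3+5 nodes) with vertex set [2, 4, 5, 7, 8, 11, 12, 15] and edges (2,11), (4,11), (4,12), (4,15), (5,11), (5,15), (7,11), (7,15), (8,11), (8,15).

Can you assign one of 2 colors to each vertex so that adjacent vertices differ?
Yes, G is 2-colorable

A valid 2-coloring: color 1: [11, 12, 15]; color 2: [2, 4, 5, 7, 8].
(χ(G) = 2 ≤ 2.)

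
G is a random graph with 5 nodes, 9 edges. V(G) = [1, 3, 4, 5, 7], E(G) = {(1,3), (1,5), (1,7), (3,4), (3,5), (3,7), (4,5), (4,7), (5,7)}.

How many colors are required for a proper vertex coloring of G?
Clique number ω(G) = 4 (lower bound: χ ≥ ω).
The clique on [1, 3, 5, 7] has size 4, forcing χ ≥ 4, and the coloring below uses 4 colors, so χ(G) = 4.
A valid 4-coloring: color 1: [7]; color 2: [3]; color 3: [5]; color 4: [1, 4].

χ(G) = 4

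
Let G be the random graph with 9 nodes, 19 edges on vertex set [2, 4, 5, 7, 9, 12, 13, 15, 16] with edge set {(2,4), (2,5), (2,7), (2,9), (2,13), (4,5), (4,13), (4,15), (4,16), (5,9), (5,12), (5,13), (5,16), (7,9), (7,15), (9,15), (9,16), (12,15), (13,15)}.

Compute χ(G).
Clique number ω(G) = 4 (lower bound: χ ≥ ω).
The clique on [2, 4, 5, 13] has size 4, forcing χ ≥ 4, and the coloring below uses 4 colors, so χ(G) = 4.
A valid 4-coloring: color 1: [5, 15]; color 2: [4, 9, 12]; color 3: [2, 16]; color 4: [7, 13].

χ(G) = 4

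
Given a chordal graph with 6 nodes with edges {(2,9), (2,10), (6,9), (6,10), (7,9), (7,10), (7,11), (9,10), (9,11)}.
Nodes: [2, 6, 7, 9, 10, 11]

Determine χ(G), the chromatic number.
Clique number ω(G) = 3 (lower bound: χ ≥ ω).
The clique on [2, 9, 10] has size 3, forcing χ ≥ 3, and the coloring below uses 3 colors, so χ(G) = 3.
A valid 3-coloring: color 1: [9]; color 2: [10, 11]; color 3: [2, 6, 7].

χ(G) = 3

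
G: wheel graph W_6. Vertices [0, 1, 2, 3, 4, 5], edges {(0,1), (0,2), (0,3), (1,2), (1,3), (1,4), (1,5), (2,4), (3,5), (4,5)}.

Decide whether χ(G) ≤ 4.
Yes, G is 4-colorable

A valid 4-coloring: color 1: [1]; color 2: [3, 4]; color 3: [2, 5]; color 4: [0].
(χ(G) = 4 ≤ 4.)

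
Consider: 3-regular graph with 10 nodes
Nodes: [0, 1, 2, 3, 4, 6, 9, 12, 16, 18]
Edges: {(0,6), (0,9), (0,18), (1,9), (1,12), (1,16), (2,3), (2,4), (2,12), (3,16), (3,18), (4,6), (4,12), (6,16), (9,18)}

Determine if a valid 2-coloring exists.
No, G is not 2-colorable

The clique on vertices [0, 9, 18] has size 3 > 2, so it alone needs 3 colors.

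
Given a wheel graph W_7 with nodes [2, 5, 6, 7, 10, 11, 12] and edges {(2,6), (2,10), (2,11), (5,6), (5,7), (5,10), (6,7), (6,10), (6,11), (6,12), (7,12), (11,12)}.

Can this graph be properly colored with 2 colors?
No, G is not 2-colorable

The clique on vertices [2, 6, 10] has size 3 > 2, so it alone needs 3 colors.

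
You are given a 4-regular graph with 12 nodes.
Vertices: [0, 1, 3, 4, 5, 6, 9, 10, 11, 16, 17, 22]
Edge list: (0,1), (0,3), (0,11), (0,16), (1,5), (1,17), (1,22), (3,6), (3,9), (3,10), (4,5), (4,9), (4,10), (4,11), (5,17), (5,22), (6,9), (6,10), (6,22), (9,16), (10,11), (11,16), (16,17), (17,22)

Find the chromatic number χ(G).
Clique number ω(G) = 4 (lower bound: χ ≥ ω).
The clique on [1, 5, 17, 22] has size 4, forcing χ ≥ 4, and the coloring below uses 4 colors, so χ(G) = 4.
A valid 4-coloring: color 1: [0, 4, 22]; color 2: [3, 5, 16]; color 3: [1, 9, 10]; color 4: [6, 11, 17].

χ(G) = 4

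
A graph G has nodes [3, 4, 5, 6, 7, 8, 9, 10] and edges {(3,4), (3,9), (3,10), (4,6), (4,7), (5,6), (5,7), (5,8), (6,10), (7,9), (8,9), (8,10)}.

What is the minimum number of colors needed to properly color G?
Clique number ω(G) = 2 (lower bound: χ ≥ ω).
The graph is bipartite (no odd cycle), so 2 colors suffice: χ(G) = 2.
A valid 2-coloring: color 1: [3, 6, 7, 8]; color 2: [4, 5, 9, 10].

χ(G) = 2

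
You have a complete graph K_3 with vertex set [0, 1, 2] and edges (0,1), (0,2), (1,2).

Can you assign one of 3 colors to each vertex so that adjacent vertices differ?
Yes, G is 3-colorable

A valid 3-coloring: color 1: [1]; color 2: [0]; color 3: [2].
(χ(G) = 3 ≤ 3.)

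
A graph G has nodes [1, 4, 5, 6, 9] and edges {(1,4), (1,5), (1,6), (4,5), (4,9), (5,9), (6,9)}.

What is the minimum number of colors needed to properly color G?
Clique number ω(G) = 3 (lower bound: χ ≥ ω).
The clique on [1, 4, 5] has size 3, forcing χ ≥ 3, and the coloring below uses 3 colors, so χ(G) = 3.
A valid 3-coloring: color 1: [4, 6]; color 2: [1, 9]; color 3: [5].

χ(G) = 3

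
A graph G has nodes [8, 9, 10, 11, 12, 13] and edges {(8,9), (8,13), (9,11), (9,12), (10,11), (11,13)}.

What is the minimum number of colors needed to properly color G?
χ(G) = 2

Clique number ω(G) = 2 (lower bound: χ ≥ ω).
The graph is bipartite (no odd cycle), so 2 colors suffice: χ(G) = 2.
A valid 2-coloring: color 1: [9, 10, 13]; color 2: [8, 11, 12].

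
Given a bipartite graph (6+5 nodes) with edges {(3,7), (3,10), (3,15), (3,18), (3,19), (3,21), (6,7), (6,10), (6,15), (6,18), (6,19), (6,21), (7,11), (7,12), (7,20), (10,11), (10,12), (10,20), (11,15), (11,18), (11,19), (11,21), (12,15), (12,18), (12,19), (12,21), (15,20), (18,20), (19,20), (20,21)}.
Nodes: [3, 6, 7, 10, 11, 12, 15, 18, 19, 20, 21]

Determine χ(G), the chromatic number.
Clique number ω(G) = 2 (lower bound: χ ≥ ω).
The graph is bipartite (no odd cycle), so 2 colors suffice: χ(G) = 2.
A valid 2-coloring: color 1: [3, 6, 11, 12, 20]; color 2: [7, 10, 15, 18, 19, 21].

χ(G) = 2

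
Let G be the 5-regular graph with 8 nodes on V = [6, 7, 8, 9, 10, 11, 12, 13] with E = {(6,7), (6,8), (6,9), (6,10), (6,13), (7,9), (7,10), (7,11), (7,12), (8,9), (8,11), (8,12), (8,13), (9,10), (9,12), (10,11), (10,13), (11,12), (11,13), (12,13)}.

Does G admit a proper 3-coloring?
The clique on vertices [8, 11, 12, 13] has size 4 > 3, so it alone needs 4 colors.

No, G is not 3-colorable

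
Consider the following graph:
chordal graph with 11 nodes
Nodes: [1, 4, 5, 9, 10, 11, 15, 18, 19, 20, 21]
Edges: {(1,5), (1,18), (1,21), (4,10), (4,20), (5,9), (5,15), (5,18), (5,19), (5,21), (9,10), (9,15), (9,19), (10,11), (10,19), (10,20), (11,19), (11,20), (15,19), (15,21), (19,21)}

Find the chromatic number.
Clique number ω(G) = 4 (lower bound: χ ≥ ω).
The clique on [5, 9, 15, 19] has size 4, forcing χ ≥ 4, and the coloring below uses 4 colors, so χ(G) = 4.
A valid 4-coloring: color 1: [1, 19, 20]; color 2: [5, 10]; color 3: [4, 9, 11, 18, 21]; color 4: [15].

χ(G) = 4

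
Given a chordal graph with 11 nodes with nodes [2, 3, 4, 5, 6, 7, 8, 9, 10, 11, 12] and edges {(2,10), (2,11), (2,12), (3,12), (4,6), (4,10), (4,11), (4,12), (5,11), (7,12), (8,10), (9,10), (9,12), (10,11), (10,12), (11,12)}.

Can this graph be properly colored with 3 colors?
The clique on vertices [2, 10, 11, 12] has size 4 > 3, so it alone needs 4 colors.

No, G is not 3-colorable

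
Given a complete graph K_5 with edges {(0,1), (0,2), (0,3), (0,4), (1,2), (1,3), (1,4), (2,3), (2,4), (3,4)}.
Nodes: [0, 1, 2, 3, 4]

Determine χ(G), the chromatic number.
Clique number ω(G) = 5 (lower bound: χ ≥ ω).
The clique on [0, 1, 2, 3, 4] has size 5, forcing χ ≥ 5, and the coloring below uses 5 colors, so χ(G) = 5.
A valid 5-coloring: color 1: [2]; color 2: [0]; color 3: [1]; color 4: [4]; color 5: [3].

χ(G) = 5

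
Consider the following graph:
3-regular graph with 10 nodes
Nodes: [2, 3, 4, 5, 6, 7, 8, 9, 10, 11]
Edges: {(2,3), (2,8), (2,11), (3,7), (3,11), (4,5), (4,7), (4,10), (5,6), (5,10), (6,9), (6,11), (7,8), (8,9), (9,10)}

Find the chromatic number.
Clique number ω(G) = 3 (lower bound: χ ≥ ω).
The clique on [2, 3, 11] has size 3, forcing χ ≥ 3, and the coloring below uses 3 colors, so χ(G) = 3.
A valid 3-coloring: color 1: [5, 7, 9, 11]; color 2: [2, 4, 6]; color 3: [3, 8, 10].

χ(G) = 3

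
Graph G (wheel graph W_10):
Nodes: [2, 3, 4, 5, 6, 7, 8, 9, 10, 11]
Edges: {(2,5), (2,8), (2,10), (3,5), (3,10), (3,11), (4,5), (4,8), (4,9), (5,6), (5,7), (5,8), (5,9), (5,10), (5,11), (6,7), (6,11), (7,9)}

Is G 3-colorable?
Odd cycle [2, 8, 4, 9, 7, 6, 11, 3, 10] needs 3 colors (χ ≥ 3).
Vertex 5 is adjacent to every vertex of [2, 3, 4, 6, 7, 8, 9, 10, 11], which already need 3 colors among themselves, so 5 needs a new color (χ ≥ 4).
Hence χ(G) ≥ 4 > 3, so no proper 3-coloring exists.

No, G is not 3-colorable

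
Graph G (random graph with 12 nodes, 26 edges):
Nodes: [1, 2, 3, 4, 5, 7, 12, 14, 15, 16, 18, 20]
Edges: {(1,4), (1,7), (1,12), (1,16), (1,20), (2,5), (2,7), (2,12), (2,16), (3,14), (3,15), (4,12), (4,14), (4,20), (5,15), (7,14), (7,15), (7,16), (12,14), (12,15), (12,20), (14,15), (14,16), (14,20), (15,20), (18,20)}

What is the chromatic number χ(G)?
χ(G) = 4

Clique number ω(G) = 4 (lower bound: χ ≥ ω).
The clique on [1, 4, 12, 20] has size 4, forcing χ ≥ 4, and the coloring below uses 4 colors, so χ(G) = 4.
A valid 4-coloring: color 1: [1, 2, 14, 18]; color 2: [3, 5, 7, 12]; color 3: [4, 15, 16]; color 4: [20].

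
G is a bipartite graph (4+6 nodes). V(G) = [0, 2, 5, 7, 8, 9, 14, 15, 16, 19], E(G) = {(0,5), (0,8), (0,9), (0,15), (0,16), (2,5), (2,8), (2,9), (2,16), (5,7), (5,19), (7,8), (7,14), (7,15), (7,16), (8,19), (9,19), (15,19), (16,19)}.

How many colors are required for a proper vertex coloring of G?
χ(G) = 2

Clique number ω(G) = 2 (lower bound: χ ≥ ω).
The graph is bipartite (no odd cycle), so 2 colors suffice: χ(G) = 2.
A valid 2-coloring: color 1: [0, 2, 7, 19]; color 2: [5, 8, 9, 14, 15, 16].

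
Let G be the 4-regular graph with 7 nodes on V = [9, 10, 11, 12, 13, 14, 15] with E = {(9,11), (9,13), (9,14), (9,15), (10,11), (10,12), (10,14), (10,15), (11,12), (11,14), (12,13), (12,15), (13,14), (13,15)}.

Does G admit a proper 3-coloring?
Suppose a proper 3-coloring c exists. The clique [9, 11, 14] takes 3 distinct colors; by symmetry let c(9) = 1, c(11) = 2, c(14) = 3.
- Vertex 10: neighbors [11, 14] already have colors [2, 3] ⇒ c(10) = 1.
- Vertex 12: neighbors [10, 11] already have colors [1, 2] ⇒ c(12) = 3.
- Vertex 13: neighbors [9, 12] already have colors [1, 3] ⇒ c(13) = 2.
- Vertex 15: neighbors [9, 13, 12] already have colors [1, 2, 3] — all 3 colors blocked. Contradiction.
The forced assignments end in a contradiction, so G has no proper 3-coloring (χ ≥ 4).

No, G is not 3-colorable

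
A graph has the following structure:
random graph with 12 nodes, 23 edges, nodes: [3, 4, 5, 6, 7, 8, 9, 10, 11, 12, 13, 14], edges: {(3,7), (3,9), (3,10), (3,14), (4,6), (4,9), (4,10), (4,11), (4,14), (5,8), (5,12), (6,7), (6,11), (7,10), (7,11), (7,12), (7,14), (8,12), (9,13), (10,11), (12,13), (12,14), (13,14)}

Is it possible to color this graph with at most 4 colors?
Yes, G is 4-colorable

A valid 4-coloring: color 1: [4, 7, 8, 13]; color 2: [5, 6, 9, 10, 14]; color 3: [3, 11, 12].
(χ(G) = 3 ≤ 4.)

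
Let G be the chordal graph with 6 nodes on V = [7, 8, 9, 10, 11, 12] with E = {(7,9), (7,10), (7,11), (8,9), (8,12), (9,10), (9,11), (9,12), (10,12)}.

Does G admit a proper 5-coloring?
Yes, G is 5-colorable

A valid 5-coloring: color 1: [9]; color 2: [8, 10, 11]; color 3: [7, 12].
(χ(G) = 3 ≤ 5.)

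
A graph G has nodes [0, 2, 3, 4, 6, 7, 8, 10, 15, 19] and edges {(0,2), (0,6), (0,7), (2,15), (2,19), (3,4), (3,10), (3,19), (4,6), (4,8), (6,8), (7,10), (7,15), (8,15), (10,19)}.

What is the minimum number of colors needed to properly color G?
Clique number ω(G) = 3 (lower bound: χ ≥ ω).
The clique on [3, 10, 19] has size 3, forcing χ ≥ 3, and the coloring below uses 3 colors, so χ(G) = 3.
A valid 3-coloring: color 1: [0, 4, 10, 15]; color 2: [2, 3, 6, 7]; color 3: [8, 19].

χ(G) = 3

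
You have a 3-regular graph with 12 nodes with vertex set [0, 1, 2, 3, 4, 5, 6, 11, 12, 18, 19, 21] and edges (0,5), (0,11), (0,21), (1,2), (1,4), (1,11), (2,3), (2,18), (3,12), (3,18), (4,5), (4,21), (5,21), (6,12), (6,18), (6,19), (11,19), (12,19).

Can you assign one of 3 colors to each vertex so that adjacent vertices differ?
Yes, G is 3-colorable

A valid 3-coloring: color 1: [2, 5, 11, 12]; color 2: [0, 4, 18, 19]; color 3: [1, 3, 6, 21].
(χ(G) = 3 ≤ 3.)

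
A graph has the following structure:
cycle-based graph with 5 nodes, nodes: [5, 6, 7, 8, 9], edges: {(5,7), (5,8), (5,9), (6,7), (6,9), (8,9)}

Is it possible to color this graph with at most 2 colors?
The clique on vertices [5, 8, 9] has size 3 > 2, so it alone needs 3 colors.

No, G is not 2-colorable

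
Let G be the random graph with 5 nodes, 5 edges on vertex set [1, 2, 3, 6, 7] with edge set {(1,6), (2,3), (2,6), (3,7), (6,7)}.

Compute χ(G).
χ(G) = 2

Clique number ω(G) = 2 (lower bound: χ ≥ ω).
The graph is bipartite (no odd cycle), so 2 colors suffice: χ(G) = 2.
A valid 2-coloring: color 1: [3, 6]; color 2: [1, 2, 7].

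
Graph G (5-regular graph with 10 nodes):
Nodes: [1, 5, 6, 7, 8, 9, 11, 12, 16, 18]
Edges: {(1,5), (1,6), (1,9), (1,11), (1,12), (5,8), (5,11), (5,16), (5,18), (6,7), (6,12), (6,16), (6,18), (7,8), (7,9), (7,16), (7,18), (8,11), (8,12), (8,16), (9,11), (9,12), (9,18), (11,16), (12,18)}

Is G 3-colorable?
No, G is not 3-colorable

The clique on vertices [5, 8, 11, 16] has size 4 > 3, so it alone needs 4 colors.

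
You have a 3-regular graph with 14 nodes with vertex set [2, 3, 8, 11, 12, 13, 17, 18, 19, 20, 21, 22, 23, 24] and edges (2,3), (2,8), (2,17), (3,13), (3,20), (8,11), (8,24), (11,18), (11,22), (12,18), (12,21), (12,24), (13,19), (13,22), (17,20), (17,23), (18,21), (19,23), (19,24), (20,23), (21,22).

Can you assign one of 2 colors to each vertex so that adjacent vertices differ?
No, G is not 2-colorable

The clique on vertices [12, 18, 21] has size 3 > 2, so it alone needs 3 colors.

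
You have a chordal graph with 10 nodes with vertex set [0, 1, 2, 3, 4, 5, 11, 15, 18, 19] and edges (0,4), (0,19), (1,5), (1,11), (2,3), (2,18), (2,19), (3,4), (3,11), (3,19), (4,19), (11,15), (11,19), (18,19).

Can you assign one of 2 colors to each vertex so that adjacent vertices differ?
No, G is not 2-colorable

The clique on vertices [0, 4, 19] has size 3 > 2, so it alone needs 3 colors.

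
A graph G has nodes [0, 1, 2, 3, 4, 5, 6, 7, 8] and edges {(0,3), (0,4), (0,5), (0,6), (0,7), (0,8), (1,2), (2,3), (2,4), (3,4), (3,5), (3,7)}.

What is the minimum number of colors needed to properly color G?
Clique number ω(G) = 3 (lower bound: χ ≥ ω).
The clique on [0, 3, 4] has size 3, forcing χ ≥ 3, and the coloring below uses 3 colors, so χ(G) = 3.
A valid 3-coloring: color 1: [0, 2]; color 2: [1, 3, 6, 8]; color 3: [4, 5, 7].

χ(G) = 3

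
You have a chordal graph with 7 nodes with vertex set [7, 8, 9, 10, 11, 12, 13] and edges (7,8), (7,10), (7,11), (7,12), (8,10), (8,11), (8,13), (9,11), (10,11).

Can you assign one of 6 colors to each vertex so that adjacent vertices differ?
A valid 6-coloring: color 1: [7, 9, 13]; color 2: [11, 12]; color 3: [8]; color 4: [10].
(χ(G) = 4 ≤ 6.)

Yes, G is 6-colorable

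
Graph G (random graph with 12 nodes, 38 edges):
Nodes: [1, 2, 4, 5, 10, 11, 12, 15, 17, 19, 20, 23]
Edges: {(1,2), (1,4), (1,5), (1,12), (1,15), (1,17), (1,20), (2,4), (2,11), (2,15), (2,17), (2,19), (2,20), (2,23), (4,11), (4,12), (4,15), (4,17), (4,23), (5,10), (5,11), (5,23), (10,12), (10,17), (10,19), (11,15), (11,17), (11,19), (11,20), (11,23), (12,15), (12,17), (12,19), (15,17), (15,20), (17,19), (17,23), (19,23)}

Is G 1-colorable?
No, G is not 1-colorable

The clique on vertices [2, 11, 17, 19, 23] has size 5 > 1, so it alone needs 5 colors.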